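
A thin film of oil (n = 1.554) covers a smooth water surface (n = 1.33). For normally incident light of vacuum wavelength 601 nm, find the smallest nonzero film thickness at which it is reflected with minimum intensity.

At the upper boundary (n = 1.0 to n = 1.554) the reflected ray undergoes a half-wave phase shift.
Bottom surface (1.554 → 1.33): reflection off a lower-index medium gives no phase shift.
Exactly one π shift → a net half-wave offset.
For weak reflection here: 2 n t = m λ.
Minimum nonzero at m = 1: t = λ / (2 n) = 601 / (2 × 1.554) = 193 nm.

193 nm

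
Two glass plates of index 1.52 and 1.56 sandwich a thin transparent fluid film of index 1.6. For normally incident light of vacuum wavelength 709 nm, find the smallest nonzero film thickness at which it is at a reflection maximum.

111 nm

Top surface (1.52 → 1.6): reflection off a higher-index medium gives a half-wave phase shift.
At the lower boundary (n = 1.6 to n = 1.56) the reflected ray undergoes no phase shift.
The two reflections differ by half a wavelength.
With one net inversion, constructive interference in reflection requires 2 n t = (m + ½) λ.
Minimum at m = 0: t = λ / (4 n) = 709 / (4 × 1.6) = 111 nm.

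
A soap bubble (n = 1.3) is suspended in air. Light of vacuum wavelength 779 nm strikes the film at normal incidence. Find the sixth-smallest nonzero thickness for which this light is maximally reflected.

1648 nm

Ray reflecting at the top interface goes from n = 1.0 toward n = 1.3: a half-wave phase shift.
Bottom surface (1.3 → 1.0): reflection off a lower-index medium gives no phase shift.
The two reflections differ by half a wavelength.
For maximum reflection here: 2 n t = (m + ½) λ.
The sixth-smallest nonzero thickness corresponds to m = 5: t = (m + ½) λ / (2 n) = 5.50 × 779 / (2 × 1.3) = 1648 nm.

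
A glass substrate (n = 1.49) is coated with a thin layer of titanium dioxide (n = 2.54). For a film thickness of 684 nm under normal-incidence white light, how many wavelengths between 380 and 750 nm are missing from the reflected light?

At the upper boundary (n = 1.0 to n = 2.54) the reflected ray undergoes a half-wave phase shift.
Ray reflecting at the bottom interface goes from n = 2.54 toward n = 1.49: no phase shift.
The two reflections differ by half a wavelength.
For weak reflection here: 2 n t = m λ.
λ = 2 n t / m = 3475 / m nm.
m=4: 869 nm (IR); m=5: 695 nm (visible); m=6: 579 nm (visible); m=7: 496 nm (visible); m=8: 434 nm (visible); m=9: 386 nm (visible); m=10: 347 nm (UV).

5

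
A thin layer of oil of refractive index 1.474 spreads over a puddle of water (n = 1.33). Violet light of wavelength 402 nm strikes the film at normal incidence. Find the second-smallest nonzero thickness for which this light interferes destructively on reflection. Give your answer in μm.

0.273 μm

Top surface (1.0 → 1.474): reflection off a higher-index medium gives a half-wave phase shift.
Bottom surface (1.474 → 1.33): reflection off a lower-index medium gives no phase shift.
Net: one phase inversion between the two reflected rays.
With one net inversion, destructive interference in reflection requires 2 n t = m λ.
The second-smallest nonzero thickness corresponds to m = 2: t = m λ / (2 n) = 2.00 × 402 / (2 × 1.474) = 273 nm.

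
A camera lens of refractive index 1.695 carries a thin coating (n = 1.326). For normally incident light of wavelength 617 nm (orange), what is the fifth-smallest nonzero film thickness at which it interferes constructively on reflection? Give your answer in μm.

Top surface (1.0 → 1.326): reflection off a higher-index medium gives a half-wave phase shift.
Bottom surface (1.326 → 1.695): reflection off a higher-index medium gives a half-wave phase shift.
The two reflections carry the same phase change, so no net offset.
For strong reflection here: 2 n t = m λ.
The fifth-smallest nonzero thickness corresponds to m = 5: t = m λ / (2 n) = 5.00 × 617 / (2 × 1.326) = 1163 nm.

1.16 μm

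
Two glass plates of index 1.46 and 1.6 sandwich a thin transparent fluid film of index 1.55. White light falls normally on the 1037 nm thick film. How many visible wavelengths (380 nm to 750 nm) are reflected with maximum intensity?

Top surface (1.46 → 1.55): reflection off a higher-index medium gives a half-wave phase shift.
At the lower boundary (n = 1.55 to n = 1.6) the reflected ray undergoes a half-wave phase shift.
Net: no relative phase inversion (both shifts match).
For strong reflection here: 2 n t = m λ.
λ = 2 n t / m = 3215 / m nm.
m=4: 804 nm (IR); m=5: 643 nm (visible); m=6: 536 nm (visible); m=7: 459 nm (visible); m=8: 402 nm (visible); m=9: 357 nm (UV).

4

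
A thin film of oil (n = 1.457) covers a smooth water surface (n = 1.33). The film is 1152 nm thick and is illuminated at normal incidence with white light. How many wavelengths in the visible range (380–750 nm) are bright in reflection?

5

At the upper boundary (n = 1.0 to n = 1.457) the reflected ray undergoes a half-wave phase shift.
At the lower boundary (n = 1.457 to n = 1.33) the reflected ray undergoes no phase shift.
Net: one phase inversion between the two reflected rays.
With one net inversion, constructive interference in reflection requires 2 n t = (m + ½) λ.
λ = 2 n t / (m + ½) = 3357 / (m + ½) nm.
m=3: 959 nm (IR); m=4: 746 nm (visible); m=5: 610 nm (visible); m=6: 516 nm (visible); m=7: 448 nm (visible); m=8: 395 nm (visible); m=9: 353 nm (UV).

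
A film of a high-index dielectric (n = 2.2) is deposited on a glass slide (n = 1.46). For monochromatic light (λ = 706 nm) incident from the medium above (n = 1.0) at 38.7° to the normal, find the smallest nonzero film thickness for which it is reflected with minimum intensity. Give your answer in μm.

0.167 μm

Top surface (1.0 → 2.2): reflection off a higher-index medium gives a half-wave phase shift.
Ray reflecting at the bottom interface goes from n = 2.2 toward n = 1.46: no phase shift.
The two reflections differ by half a wavelength.
For weak reflection here: 2 n t cos θ_r = m λ.
Snell's law: 1.0 sin 38.7° = 2.2 sin θ_r → sin θ_r = 0.284, cos θ_r = 0.959.
Minimum nonzero at m = 1: t = λ / (2 n cos θ_r) = 706 / (2 × 2.2 × 0.959) = 167 nm.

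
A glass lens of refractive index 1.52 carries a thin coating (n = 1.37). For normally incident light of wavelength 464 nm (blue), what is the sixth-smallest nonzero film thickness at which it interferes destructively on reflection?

Top surface (1.0 → 1.37): reflection off a higher-index medium gives a half-wave phase shift.
Bottom surface (1.37 → 1.52): reflection off a higher-index medium gives a half-wave phase shift.
Zero or two π shifts → no net half-wave offset.
With no net inversion, destructive interference in reflection requires 2 n t = (m + ½) λ.
The sixth-smallest nonzero thickness corresponds to m = 5: t = (m + ½) λ / (2 n) = 5.50 × 464 / (2 × 1.37) = 931 nm.

931 nm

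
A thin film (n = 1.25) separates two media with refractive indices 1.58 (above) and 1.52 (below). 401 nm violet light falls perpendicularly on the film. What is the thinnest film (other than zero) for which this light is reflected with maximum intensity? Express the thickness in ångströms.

802 Å

Top surface (1.58 → 1.25): reflection off a lower-index medium gives no phase shift.
At the lower boundary (n = 1.25 to n = 1.52) the reflected ray undergoes a half-wave phase shift.
The two reflections differ by half a wavelength.
So the condition for constructive reflection is 2 n t = (m + ½) λ.
Minimum at m = 0: t = λ / (4 n) = 401 / (4 × 1.25) = 80.2 nm.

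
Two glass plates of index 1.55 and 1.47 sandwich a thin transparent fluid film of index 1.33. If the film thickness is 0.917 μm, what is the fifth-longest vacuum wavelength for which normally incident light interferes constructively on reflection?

Top surface (1.55 → 1.33): reflection off a lower-index medium gives no phase shift.
Bottom surface (1.33 → 1.47): reflection off a higher-index medium gives a half-wave phase shift.
Exactly one π shift → a net half-wave offset.
For bright reflection here: 2 n t = (m + ½) λ.
λ = 2 n t / (m + ½). The fifth-longest wavelength is m = 4: λ = 2 × 1.33 × 917 / 4.50 = 542 nm.

542 nm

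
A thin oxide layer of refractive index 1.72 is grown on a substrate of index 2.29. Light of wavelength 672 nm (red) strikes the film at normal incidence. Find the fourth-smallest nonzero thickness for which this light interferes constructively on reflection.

781 nm

Top surface (1.0 → 1.72): reflection off a higher-index medium gives a half-wave phase shift.
Bottom surface (1.72 → 2.29): reflection off a higher-index medium gives a half-wave phase shift.
Zero or two π shifts → no net half-wave offset.
With no net inversion, constructive interference in reflection requires 2 n t = m λ.
The fourth-smallest nonzero thickness corresponds to m = 4: t = m λ / (2 n) = 4.00 × 672 / (2 × 1.72) = 781 nm.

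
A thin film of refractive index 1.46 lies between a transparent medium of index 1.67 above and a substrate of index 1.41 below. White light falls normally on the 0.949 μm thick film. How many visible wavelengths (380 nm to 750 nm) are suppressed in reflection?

3

At the upper boundary (n = 1.67 to n = 1.46) the reflected ray undergoes no phase shift.
Ray reflecting at the bottom interface goes from n = 1.46 toward n = 1.41: no phase shift.
Zero or two π shifts → no net half-wave offset.
With no net inversion, destructive interference in reflection requires 2 n t = (m + ½) λ.
λ = 2 n t / (m + ½) = 2771 / (m + ½) nm.
m=3: 792 nm (IR); m=4: 616 nm (visible); m=5: 504 nm (visible); m=6: 426 nm (visible); m=7: 369 nm (UV).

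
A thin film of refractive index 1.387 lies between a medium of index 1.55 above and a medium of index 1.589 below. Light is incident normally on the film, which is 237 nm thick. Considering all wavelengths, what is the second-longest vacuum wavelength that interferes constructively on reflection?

438 nm

Ray reflecting at the top interface goes from n = 1.55 toward n = 1.387: no phase shift.
Bottom surface (1.387 → 1.589): reflection off a higher-index medium gives a half-wave phase shift.
The two reflections differ by half a wavelength.
For bright reflection here: 2 n t = (m + ½) λ.
λ = 2 n t / (m + ½). The second-longest wavelength is m = 1: λ = 2 × 1.387 × 237 / 1.50 = 438 nm.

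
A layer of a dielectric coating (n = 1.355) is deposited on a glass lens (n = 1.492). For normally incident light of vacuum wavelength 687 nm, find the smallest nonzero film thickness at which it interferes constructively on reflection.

At the upper boundary (n = 1.0 to n = 1.355) the reflected ray undergoes a half-wave phase shift.
Bottom surface (1.355 → 1.492): reflection off a higher-index medium gives a half-wave phase shift.
Net: no relative phase inversion (both shifts match).
So the condition for constructive reflection is 2 n t = m λ.
Minimum nonzero at m = 1: t = λ / (2 n) = 687 / (2 × 1.355) = 254 nm.

254 nm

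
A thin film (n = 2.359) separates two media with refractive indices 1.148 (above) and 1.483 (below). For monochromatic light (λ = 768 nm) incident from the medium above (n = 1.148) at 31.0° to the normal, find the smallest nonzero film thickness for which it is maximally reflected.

Ray reflecting at the top interface goes from n = 1.148 toward n = 2.359: a half-wave phase shift.
Bottom surface (2.359 → 1.483): reflection off a lower-index medium gives no phase shift.
Exactly one π shift → a net half-wave offset.
So the condition for constructive reflection is 2 n t cos θ_r = (m + ½) λ.
Snell's law: 1.148 sin 31.0° = 2.359 sin θ_r → sin θ_r = 0.251, cos θ_r = 0.968.
Minimum at m = 0: t = λ / (4 n cos θ_r) = 768 / (4 × 2.359 × 0.968) = 84.1 nm.

84.1 nm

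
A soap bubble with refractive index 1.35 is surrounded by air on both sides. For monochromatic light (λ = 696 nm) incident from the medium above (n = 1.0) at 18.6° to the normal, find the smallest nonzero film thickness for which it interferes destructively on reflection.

265 nm

Top surface (1.0 → 1.35): reflection off a higher-index medium gives a half-wave phase shift.
Bottom surface (1.35 → 1.0): reflection off a lower-index medium gives no phase shift.
Net: one phase inversion between the two reflected rays.
So the condition for destructive reflection is 2 n t cos θ_r = m λ.
Snell's law: 1.0 sin 18.6° = 1.35 sin θ_r → sin θ_r = 0.236, cos θ_r = 0.972.
Minimum nonzero at m = 1: t = λ / (2 n cos θ_r) = 696 / (2 × 1.35 × 0.972) = 265 nm.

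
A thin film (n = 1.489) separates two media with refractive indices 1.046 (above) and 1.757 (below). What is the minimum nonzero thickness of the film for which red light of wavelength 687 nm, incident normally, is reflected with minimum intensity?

Top surface (1.046 → 1.489): reflection off a higher-index medium gives a half-wave phase shift.
Ray reflecting at the bottom interface goes from n = 1.489 toward n = 1.757: a half-wave phase shift.
Net: no relative phase inversion (both shifts match).
For minimum reflection here: 2 n t = (m + ½) λ.
Minimum at m = 0: t = λ / (4 n) = 687 / (4 × 1.489) = 115 nm.

115 nm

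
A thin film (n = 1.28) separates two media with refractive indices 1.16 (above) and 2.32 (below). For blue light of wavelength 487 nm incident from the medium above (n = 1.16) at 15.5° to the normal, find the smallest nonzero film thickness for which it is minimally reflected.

Top surface (1.16 → 1.28): reflection off a higher-index medium gives a half-wave phase shift.
At the lower boundary (n = 1.28 to n = 2.32) the reflected ray undergoes a half-wave phase shift.
Zero or two π shifts → no net half-wave offset.
So the condition for destructive reflection is 2 n t cos θ_r = (m + ½) λ.
Snell's law: 1.16 sin 15.5° = 1.28 sin θ_r → sin θ_r = 0.242, cos θ_r = 0.970.
Minimum at m = 0: t = λ / (4 n cos θ_r) = 487 / (4 × 1.28 × 0.970) = 98.0 nm.

98.0 nm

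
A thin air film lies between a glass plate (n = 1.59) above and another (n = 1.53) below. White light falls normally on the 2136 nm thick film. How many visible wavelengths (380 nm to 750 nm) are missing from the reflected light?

6

Top surface (1.59 → 1.0): reflection off a lower-index medium gives no phase shift.
Bottom surface (1.0 → 1.53): reflection off a higher-index medium gives a half-wave phase shift.
Net: one phase inversion between the two reflected rays.
So the condition for destructive reflection is 2 n t = m λ.
λ = 2 n t / m = 4272 / m nm.
m=5: 854 nm (IR); m=6: 712 nm (visible); m=7: 610 nm (visible); m=8: 534 nm (visible); m=9: 475 nm (visible); m=10: 427 nm (visible); m=11: 388 nm (visible); m=12: 356 nm (UV).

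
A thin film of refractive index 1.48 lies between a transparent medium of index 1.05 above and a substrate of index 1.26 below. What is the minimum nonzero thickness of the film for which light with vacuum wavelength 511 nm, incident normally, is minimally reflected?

173 nm

Top surface (1.05 → 1.48): reflection off a higher-index medium gives a half-wave phase shift.
At the lower boundary (n = 1.48 to n = 1.26) the reflected ray undergoes no phase shift.
The two reflections differ by half a wavelength.
For dark reflection here: 2 n t = m λ.
Minimum nonzero at m = 1: t = λ / (2 n) = 511 / (2 × 1.48) = 173 nm.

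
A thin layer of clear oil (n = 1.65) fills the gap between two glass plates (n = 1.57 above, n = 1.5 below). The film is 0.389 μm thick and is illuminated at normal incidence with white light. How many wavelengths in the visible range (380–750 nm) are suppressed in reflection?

Top surface (1.57 → 1.65): reflection off a higher-index medium gives a half-wave phase shift.
Ray reflecting at the bottom interface goes from n = 1.65 toward n = 1.5: no phase shift.
Net: one phase inversion between the two reflected rays.
So the condition for destructive reflection is 2 n t = m λ.
λ = 2 n t / m = 1284 / m nm.
m=1: 1284 nm (IR); m=2: 642 nm (visible); m=3: 428 nm (visible); m=4: 321 nm (UV).

2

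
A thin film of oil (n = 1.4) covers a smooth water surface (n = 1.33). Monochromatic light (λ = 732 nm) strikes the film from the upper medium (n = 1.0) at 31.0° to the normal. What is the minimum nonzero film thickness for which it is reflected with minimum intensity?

281 nm

At the upper boundary (n = 1.0 to n = 1.4) the reflected ray undergoes a half-wave phase shift.
Ray reflecting at the bottom interface goes from n = 1.4 toward n = 1.33: no phase shift.
The two reflections differ by half a wavelength.
So the condition for destructive reflection is 2 n t cos θ_r = m λ.
Snell's law: 1.0 sin 31.0° = 1.4 sin θ_r → sin θ_r = 0.368, cos θ_r = 0.930.
Minimum nonzero at m = 1: t = λ / (2 n cos θ_r) = 732 / (2 × 1.4 × 0.930) = 281 nm.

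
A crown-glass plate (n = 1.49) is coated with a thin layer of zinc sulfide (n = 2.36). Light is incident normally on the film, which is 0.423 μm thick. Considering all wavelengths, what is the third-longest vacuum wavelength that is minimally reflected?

At the upper boundary (n = 1.0 to n = 2.36) the reflected ray undergoes a half-wave phase shift.
Bottom surface (2.36 → 1.49): reflection off a lower-index medium gives no phase shift.
Exactly one π shift → a net half-wave offset.
For weak reflection here: 2 n t = m λ.
λ = 2 n t / m. The third-longest wavelength is m = 3: λ = 2 × 2.36 × 423 / 3.00 = 666 nm.

666 nm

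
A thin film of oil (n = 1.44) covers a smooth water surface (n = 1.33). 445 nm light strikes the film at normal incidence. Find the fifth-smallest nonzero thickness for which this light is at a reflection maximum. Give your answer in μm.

0.695 μm

Ray reflecting at the top interface goes from n = 1.0 toward n = 1.44: a half-wave phase shift.
Bottom surface (1.44 → 1.33): reflection off a lower-index medium gives no phase shift.
Exactly one π shift → a net half-wave offset.
For bright reflection here: 2 n t = (m + ½) λ.
The fifth-smallest nonzero thickness corresponds to m = 4: t = (m + ½) λ / (2 n) = 4.50 × 445 / (2 × 1.44) = 695 nm.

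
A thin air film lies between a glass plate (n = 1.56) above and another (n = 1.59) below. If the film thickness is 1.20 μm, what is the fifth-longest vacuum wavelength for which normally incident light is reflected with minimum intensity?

At the upper boundary (n = 1.56 to n = 1.0) the reflected ray undergoes no phase shift.
At the lower boundary (n = 1.0 to n = 1.59) the reflected ray undergoes a half-wave phase shift.
Exactly one π shift → a net half-wave offset.
So the condition for destructive reflection is 2 n t = m λ.
λ = 2 n t / m. The fifth-longest wavelength is m = 5: λ = 2 × 1.0 × 1200 / 5.00 = 480 nm.

480 nm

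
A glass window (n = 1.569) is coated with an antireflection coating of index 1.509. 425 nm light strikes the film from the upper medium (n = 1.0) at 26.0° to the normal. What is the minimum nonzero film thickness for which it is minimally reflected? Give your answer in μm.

Ray reflecting at the top interface goes from n = 1.0 toward n = 1.509: a half-wave phase shift.
Ray reflecting at the bottom interface goes from n = 1.509 toward n = 1.569: a half-wave phase shift.
Net: no relative phase inversion (both shifts match).
So the condition for destructive reflection is 2 n t cos θ_r = (m + ½) λ.
Snell's law: 1.0 sin 26.0° = 1.509 sin θ_r → sin θ_r = 0.291, cos θ_r = 0.957.
Minimum at m = 0: t = λ / (4 n cos θ_r) = 425 / (4 × 1.509 × 0.957) = 73.6 nm.

0.0736 μm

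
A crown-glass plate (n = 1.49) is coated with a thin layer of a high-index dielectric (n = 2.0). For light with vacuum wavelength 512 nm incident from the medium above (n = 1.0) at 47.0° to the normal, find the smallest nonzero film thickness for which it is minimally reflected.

Top surface (1.0 → 2.0): reflection off a higher-index medium gives a half-wave phase shift.
At the lower boundary (n = 2.0 to n = 1.49) the reflected ray undergoes no phase shift.
The two reflections differ by half a wavelength.
For weak reflection here: 2 n t cos θ_r = m λ.
Snell's law: 1.0 sin 47.0° = 2.0 sin θ_r → sin θ_r = 0.366, cos θ_r = 0.931.
Minimum nonzero at m = 1: t = λ / (2 n cos θ_r) = 512 / (2 × 2.0 × 0.931) = 138 nm.

138 nm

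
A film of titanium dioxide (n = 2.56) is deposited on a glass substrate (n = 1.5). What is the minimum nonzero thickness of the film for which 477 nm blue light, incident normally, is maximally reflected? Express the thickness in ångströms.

466 Å

At the upper boundary (n = 1.0 to n = 2.56) the reflected ray undergoes a half-wave phase shift.
Ray reflecting at the bottom interface goes from n = 2.56 toward n = 1.5: no phase shift.
Exactly one π shift → a net half-wave offset.
For strong reflection here: 2 n t = (m + ½) λ.
Minimum at m = 0: t = λ / (4 n) = 477 / (4 × 2.56) = 46.6 nm.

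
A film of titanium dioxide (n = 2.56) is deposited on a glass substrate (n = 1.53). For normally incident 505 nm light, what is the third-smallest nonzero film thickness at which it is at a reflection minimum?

At the upper boundary (n = 1.0 to n = 2.56) the reflected ray undergoes a half-wave phase shift.
Bottom surface (2.56 → 1.53): reflection off a lower-index medium gives no phase shift.
The two reflections differ by half a wavelength.
For minimum reflection here: 2 n t = m λ.
The third-smallest nonzero thickness corresponds to m = 3: t = m λ / (2 n) = 3.00 × 505 / (2 × 2.56) = 296 nm.

296 nm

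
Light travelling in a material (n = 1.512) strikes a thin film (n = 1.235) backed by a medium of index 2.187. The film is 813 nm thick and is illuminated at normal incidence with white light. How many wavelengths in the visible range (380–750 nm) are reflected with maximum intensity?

Ray reflecting at the top interface goes from n = 1.512 toward n = 1.235: no phase shift.
At the lower boundary (n = 1.235 to n = 2.187) the reflected ray undergoes a half-wave phase shift.
Net: one phase inversion between the two reflected rays.
So the condition for constructive reflection is 2 n t = (m + ½) λ.
λ = 2 n t / (m + ½) = 2008 / (m + ½) nm.
m=2: 803 nm (IR); m=3: 574 nm (visible); m=4: 446 nm (visible); m=5: 365 nm (UV).

2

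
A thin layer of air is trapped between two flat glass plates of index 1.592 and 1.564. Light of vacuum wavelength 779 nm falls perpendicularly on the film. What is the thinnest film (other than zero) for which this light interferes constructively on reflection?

Top surface (1.592 → 1.0): reflection off a lower-index medium gives no phase shift.
At the lower boundary (n = 1.0 to n = 1.564) the reflected ray undergoes a half-wave phase shift.
Net: one phase inversion between the two reflected rays.
For maximum reflection here: 2 n t = (m + ½) λ.
Minimum at m = 0: t = λ / (4 n) = 779 / (4 × 1.0) = 195 nm.

195 nm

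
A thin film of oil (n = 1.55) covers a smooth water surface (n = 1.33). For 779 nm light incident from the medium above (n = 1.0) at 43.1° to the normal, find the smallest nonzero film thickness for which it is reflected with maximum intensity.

140 nm

Top surface (1.0 → 1.55): reflection off a higher-index medium gives a half-wave phase shift.
At the lower boundary (n = 1.55 to n = 1.33) the reflected ray undergoes no phase shift.
The two reflections differ by half a wavelength.
For strong reflection here: 2 n t cos θ_r = (m + ½) λ.
Snell's law: 1.0 sin 43.1° = 1.55 sin θ_r → sin θ_r = 0.441, cos θ_r = 0.898.
Minimum at m = 0: t = λ / (4 n cos θ_r) = 779 / (4 × 1.55 × 0.898) = 140 nm.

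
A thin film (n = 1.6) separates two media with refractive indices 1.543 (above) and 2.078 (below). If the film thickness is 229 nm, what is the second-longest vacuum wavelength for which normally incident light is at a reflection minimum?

Ray reflecting at the top interface goes from n = 1.543 toward n = 1.6: a half-wave phase shift.
At the lower boundary (n = 1.6 to n = 2.078) the reflected ray undergoes a half-wave phase shift.
The two reflections carry the same phase change, so no net offset.
For dark reflection here: 2 n t = (m + ½) λ.
λ = 2 n t / (m + ½). The second-longest wavelength is m = 1: λ = 2 × 1.6 × 229 / 1.50 = 489 nm.

489 nm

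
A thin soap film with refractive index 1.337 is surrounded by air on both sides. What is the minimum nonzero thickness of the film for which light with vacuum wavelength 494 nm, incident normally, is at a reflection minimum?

At the upper boundary (n = 1.0 to n = 1.337) the reflected ray undergoes a half-wave phase shift.
Bottom surface (1.337 → 1.0): reflection off a lower-index medium gives no phase shift.
The two reflections differ by half a wavelength.
For minimum reflection here: 2 n t = m λ.
Minimum nonzero at m = 1: t = λ / (2 n) = 494 / (2 × 1.337) = 185 nm.

185 nm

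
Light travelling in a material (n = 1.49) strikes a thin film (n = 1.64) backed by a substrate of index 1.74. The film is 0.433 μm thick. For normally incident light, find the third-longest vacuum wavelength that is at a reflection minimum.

568 nm

Ray reflecting at the top interface goes from n = 1.49 toward n = 1.64: a half-wave phase shift.
Ray reflecting at the bottom interface goes from n = 1.64 toward n = 1.74: a half-wave phase shift.
The two reflections carry the same phase change, so no net offset.
With no net inversion, destructive interference in reflection requires 2 n t = (m + ½) λ.
λ = 2 n t / (m + ½). The third-longest wavelength is m = 2: λ = 2 × 1.64 × 433 / 2.50 = 568 nm.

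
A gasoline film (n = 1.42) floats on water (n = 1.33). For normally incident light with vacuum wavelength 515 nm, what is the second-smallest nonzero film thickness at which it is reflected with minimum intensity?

363 nm

Top surface (1.0 → 1.42): reflection off a higher-index medium gives a half-wave phase shift.
Bottom surface (1.42 → 1.33): reflection off a lower-index medium gives no phase shift.
The two reflections differ by half a wavelength.
For dark reflection here: 2 n t = m λ.
The second-smallest nonzero thickness corresponds to m = 2: t = m λ / (2 n) = 2.00 × 515 / (2 × 1.42) = 363 nm.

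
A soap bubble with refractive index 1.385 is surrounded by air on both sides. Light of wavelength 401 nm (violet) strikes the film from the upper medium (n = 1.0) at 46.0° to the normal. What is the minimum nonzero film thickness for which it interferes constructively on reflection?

At the upper boundary (n = 1.0 to n = 1.385) the reflected ray undergoes a half-wave phase shift.
Bottom surface (1.385 → 1.0): reflection off a lower-index medium gives no phase shift.
Exactly one π shift → a net half-wave offset.
With one net inversion, constructive interference in reflection requires 2 n t cos θ_r = (m + ½) λ.
Snell's law: 1.0 sin 46.0° = 1.385 sin θ_r → sin θ_r = 0.519, cos θ_r = 0.855.
Minimum at m = 0: t = λ / (4 n cos θ_r) = 401 / (4 × 1.385 × 0.855) = 84.7 nm.

84.7 nm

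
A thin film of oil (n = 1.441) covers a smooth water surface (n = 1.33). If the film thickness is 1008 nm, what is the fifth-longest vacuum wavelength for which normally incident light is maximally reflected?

646 nm

At the upper boundary (n = 1.0 to n = 1.441) the reflected ray undergoes a half-wave phase shift.
Bottom surface (1.441 → 1.33): reflection off a lower-index medium gives no phase shift.
Net: one phase inversion between the two reflected rays.
So the condition for constructive reflection is 2 n t = (m + ½) λ.
λ = 2 n t / (m + ½). The fifth-longest wavelength is m = 4: λ = 2 × 1.441 × 1008 / 4.50 = 646 nm.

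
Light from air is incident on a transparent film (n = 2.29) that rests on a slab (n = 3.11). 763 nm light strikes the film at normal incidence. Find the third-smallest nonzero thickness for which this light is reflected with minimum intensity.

416 nm

At the upper boundary (n = 1.0 to n = 2.29) the reflected ray undergoes a half-wave phase shift.
Bottom surface (2.29 → 3.11): reflection off a higher-index medium gives a half-wave phase shift.
Zero or two π shifts → no net half-wave offset.
So the condition for destructive reflection is 2 n t = (m + ½) λ.
The third-smallest nonzero thickness corresponds to m = 2: t = (m + ½) λ / (2 n) = 2.50 × 763 / (2 × 2.29) = 416 nm.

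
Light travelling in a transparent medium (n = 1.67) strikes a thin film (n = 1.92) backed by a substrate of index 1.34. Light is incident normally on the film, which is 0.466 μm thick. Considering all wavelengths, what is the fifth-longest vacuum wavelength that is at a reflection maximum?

398 nm

Ray reflecting at the top interface goes from n = 1.67 toward n = 1.92: a half-wave phase shift.
Ray reflecting at the bottom interface goes from n = 1.92 toward n = 1.34: no phase shift.
Exactly one π shift → a net half-wave offset.
So the condition for constructive reflection is 2 n t = (m + ½) λ.
λ = 2 n t / (m + ½). The fifth-longest wavelength is m = 4: λ = 2 × 1.92 × 466 / 4.50 = 398 nm.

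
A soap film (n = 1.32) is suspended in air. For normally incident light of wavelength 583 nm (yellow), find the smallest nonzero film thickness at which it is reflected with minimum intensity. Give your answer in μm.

0.221 μm

Ray reflecting at the top interface goes from n = 1.0 toward n = 1.32: a half-wave phase shift.
At the lower boundary (n = 1.32 to n = 1.0) the reflected ray undergoes no phase shift.
Exactly one π shift → a net half-wave offset.
With one net inversion, destructive interference in reflection requires 2 n t = m λ.
Minimum nonzero at m = 1: t = λ / (2 n) = 583 / (2 × 1.32) = 221 nm.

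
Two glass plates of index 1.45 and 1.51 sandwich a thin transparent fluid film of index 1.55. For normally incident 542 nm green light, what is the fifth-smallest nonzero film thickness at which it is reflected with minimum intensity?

874 nm

At the upper boundary (n = 1.45 to n = 1.55) the reflected ray undergoes a half-wave phase shift.
Ray reflecting at the bottom interface goes from n = 1.55 toward n = 1.51: no phase shift.
Exactly one π shift → a net half-wave offset.
For dark reflection here: 2 n t = m λ.
The fifth-smallest nonzero thickness corresponds to m = 5: t = m λ / (2 n) = 5.00 × 542 / (2 × 1.55) = 874 nm.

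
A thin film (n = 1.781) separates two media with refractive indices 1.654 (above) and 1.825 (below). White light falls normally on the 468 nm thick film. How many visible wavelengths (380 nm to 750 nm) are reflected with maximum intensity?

Top surface (1.654 → 1.781): reflection off a higher-index medium gives a half-wave phase shift.
At the lower boundary (n = 1.781 to n = 1.825) the reflected ray undergoes a half-wave phase shift.
Net: no relative phase inversion (both shifts match).
With no net inversion, constructive interference in reflection requires 2 n t = m λ.
λ = 2 n t / m = 1667 / m nm.
m=2: 834 nm (IR); m=3: 556 nm (visible); m=4: 417 nm (visible); m=5: 333 nm (UV).

2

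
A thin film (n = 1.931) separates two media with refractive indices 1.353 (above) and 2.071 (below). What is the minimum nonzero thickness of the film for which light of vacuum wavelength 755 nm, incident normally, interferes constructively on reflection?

Ray reflecting at the top interface goes from n = 1.353 toward n = 1.931: a half-wave phase shift.
Bottom surface (1.931 → 2.071): reflection off a higher-index medium gives a half-wave phase shift.
Zero or two π shifts → no net half-wave offset.
For strong reflection here: 2 n t = m λ.
Minimum nonzero at m = 1: t = λ / (2 n) = 755 / (2 × 1.931) = 195 nm.

195 nm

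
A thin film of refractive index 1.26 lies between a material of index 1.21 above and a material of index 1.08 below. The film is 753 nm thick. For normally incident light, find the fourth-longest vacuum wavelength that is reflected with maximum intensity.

542 nm

At the upper boundary (n = 1.21 to n = 1.26) the reflected ray undergoes a half-wave phase shift.
Ray reflecting at the bottom interface goes from n = 1.26 toward n = 1.08: no phase shift.
Net: one phase inversion between the two reflected rays.
For bright reflection here: 2 n t = (m + ½) λ.
λ = 2 n t / (m + ½). The fourth-longest wavelength is m = 3: λ = 2 × 1.26 × 753 / 3.50 = 542 nm.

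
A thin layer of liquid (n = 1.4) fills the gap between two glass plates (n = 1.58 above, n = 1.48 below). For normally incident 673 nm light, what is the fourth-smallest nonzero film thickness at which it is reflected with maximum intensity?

841 nm

Ray reflecting at the top interface goes from n = 1.58 toward n = 1.4: no phase shift.
Bottom surface (1.4 → 1.48): reflection off a higher-index medium gives a half-wave phase shift.
Net: one phase inversion between the two reflected rays.
For strong reflection here: 2 n t = (m + ½) λ.
The fourth-smallest nonzero thickness corresponds to m = 3: t = (m + ½) λ / (2 n) = 3.50 × 673 / (2 × 1.4) = 841 nm.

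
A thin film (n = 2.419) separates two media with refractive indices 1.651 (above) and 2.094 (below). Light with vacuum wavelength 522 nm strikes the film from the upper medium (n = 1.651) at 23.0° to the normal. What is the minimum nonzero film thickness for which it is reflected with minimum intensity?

At the upper boundary (n = 1.651 to n = 2.419) the reflected ray undergoes a half-wave phase shift.
At the lower boundary (n = 2.419 to n = 2.094) the reflected ray undergoes no phase shift.
Net: one phase inversion between the two reflected rays.
For weak reflection here: 2 n t cos θ_r = m λ.
Snell's law: 1.651 sin 23.0° = 2.419 sin θ_r → sin θ_r = 0.267, cos θ_r = 0.964.
Minimum nonzero at m = 1: t = λ / (2 n cos θ_r) = 522 / (2 × 2.419 × 0.964) = 112 nm.

112 nm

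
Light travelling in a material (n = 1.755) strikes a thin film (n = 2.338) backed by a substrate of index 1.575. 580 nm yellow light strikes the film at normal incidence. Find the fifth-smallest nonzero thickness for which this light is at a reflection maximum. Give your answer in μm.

At the upper boundary (n = 1.755 to n = 2.338) the reflected ray undergoes a half-wave phase shift.
At the lower boundary (n = 2.338 to n = 1.575) the reflected ray undergoes no phase shift.
Net: one phase inversion between the two reflected rays.
For bright reflection here: 2 n t = (m + ½) λ.
The fifth-smallest nonzero thickness corresponds to m = 4: t = (m + ½) λ / (2 n) = 4.50 × 580 / (2 × 2.338) = 558 nm.

0.558 μm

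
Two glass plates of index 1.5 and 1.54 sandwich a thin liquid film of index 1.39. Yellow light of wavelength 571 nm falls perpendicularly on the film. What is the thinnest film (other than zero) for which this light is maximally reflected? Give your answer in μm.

Top surface (1.5 → 1.39): reflection off a lower-index medium gives no phase shift.
Bottom surface (1.39 → 1.54): reflection off a higher-index medium gives a half-wave phase shift.
The two reflections differ by half a wavelength.
So the condition for constructive reflection is 2 n t = (m + ½) λ.
Minimum at m = 0: t = λ / (4 n) = 571 / (4 × 1.39) = 103 nm.

0.103 μm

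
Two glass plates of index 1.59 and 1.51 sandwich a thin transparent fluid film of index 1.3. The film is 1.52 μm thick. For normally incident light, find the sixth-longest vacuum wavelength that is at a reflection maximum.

Ray reflecting at the top interface goes from n = 1.59 toward n = 1.3: no phase shift.
Bottom surface (1.3 → 1.51): reflection off a higher-index medium gives a half-wave phase shift.
Net: one phase inversion between the two reflected rays.
With one net inversion, constructive interference in reflection requires 2 n t = (m + ½) λ.
λ = 2 n t / (m + ½). The sixth-longest wavelength is m = 5: λ = 2 × 1.3 × 1520 / 5.50 = 719 nm.

719 nm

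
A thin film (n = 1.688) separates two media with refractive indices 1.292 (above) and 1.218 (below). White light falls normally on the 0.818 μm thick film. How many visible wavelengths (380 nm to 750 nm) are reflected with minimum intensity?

At the upper boundary (n = 1.292 to n = 1.688) the reflected ray undergoes a half-wave phase shift.
At the lower boundary (n = 1.688 to n = 1.218) the reflected ray undergoes no phase shift.
The two reflections differ by half a wavelength.
For weak reflection here: 2 n t = m λ.
λ = 2 n t / m = 2762 / m nm.
m=3: 921 nm (IR); m=4: 690 nm (visible); m=5: 552 nm (visible); m=6: 460 nm (visible); m=7: 395 nm (visible); m=8: 345 nm (UV).

4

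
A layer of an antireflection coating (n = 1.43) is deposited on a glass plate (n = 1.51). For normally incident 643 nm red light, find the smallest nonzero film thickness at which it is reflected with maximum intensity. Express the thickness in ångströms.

2248 Å

Top surface (1.0 → 1.43): reflection off a higher-index medium gives a half-wave phase shift.
At the lower boundary (n = 1.43 to n = 1.51) the reflected ray undergoes a half-wave phase shift.
Zero or two π shifts → no net half-wave offset.
For bright reflection here: 2 n t = m λ.
Minimum nonzero at m = 1: t = λ / (2 n) = 643 / (2 × 1.43) = 225 nm.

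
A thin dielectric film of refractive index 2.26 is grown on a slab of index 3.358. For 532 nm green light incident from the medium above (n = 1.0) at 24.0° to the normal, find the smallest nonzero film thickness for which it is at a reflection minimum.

Top surface (1.0 → 2.26): reflection off a higher-index medium gives a half-wave phase shift.
Ray reflecting at the bottom interface goes from n = 2.26 toward n = 3.358: a half-wave phase shift.
Net: no relative phase inversion (both shifts match).
For dark reflection here: 2 n t cos θ_r = (m + ½) λ.
Snell's law: 1.0 sin 24.0° = 2.26 sin θ_r → sin θ_r = 0.180, cos θ_r = 0.984.
Minimum at m = 0: t = λ / (4 n cos θ_r) = 532 / (4 × 2.26 × 0.984) = 59.8 nm.

59.8 nm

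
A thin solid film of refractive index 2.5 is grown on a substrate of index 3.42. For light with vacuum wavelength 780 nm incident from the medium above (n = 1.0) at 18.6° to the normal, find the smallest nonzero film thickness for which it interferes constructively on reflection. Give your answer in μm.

0.157 μm

At the upper boundary (n = 1.0 to n = 2.5) the reflected ray undergoes a half-wave phase shift.
Ray reflecting at the bottom interface goes from n = 2.5 toward n = 3.42: a half-wave phase shift.
Zero or two π shifts → no net half-wave offset.
For maximum reflection here: 2 n t cos θ_r = m λ.
Snell's law: 1.0 sin 18.6° = 2.5 sin θ_r → sin θ_r = 0.128, cos θ_r = 0.992.
Minimum nonzero at m = 1: t = λ / (2 n cos θ_r) = 780 / (2 × 2.5 × 0.992) = 157 nm.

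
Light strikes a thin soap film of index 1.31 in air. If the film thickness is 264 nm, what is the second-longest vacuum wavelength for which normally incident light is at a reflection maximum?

At the upper boundary (n = 1.0 to n = 1.31) the reflected ray undergoes a half-wave phase shift.
Bottom surface (1.31 → 1.0): reflection off a lower-index medium gives no phase shift.
Exactly one π shift → a net half-wave offset.
So the condition for constructive reflection is 2 n t = (m + ½) λ.
λ = 2 n t / (m + ½). The second-longest wavelength is m = 1: λ = 2 × 1.31 × 264 / 1.50 = 461 nm.

461 nm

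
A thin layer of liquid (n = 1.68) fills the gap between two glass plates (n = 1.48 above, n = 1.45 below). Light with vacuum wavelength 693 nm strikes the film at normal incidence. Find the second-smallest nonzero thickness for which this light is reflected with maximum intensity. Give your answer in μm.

0.309 μm

Ray reflecting at the top interface goes from n = 1.48 toward n = 1.68: a half-wave phase shift.
Bottom surface (1.68 → 1.45): reflection off a lower-index medium gives no phase shift.
The two reflections differ by half a wavelength.
For maximum reflection here: 2 n t = (m + ½) λ.
The second-smallest nonzero thickness corresponds to m = 1: t = (m + ½) λ / (2 n) = 1.50 × 693 / (2 × 1.68) = 309 nm.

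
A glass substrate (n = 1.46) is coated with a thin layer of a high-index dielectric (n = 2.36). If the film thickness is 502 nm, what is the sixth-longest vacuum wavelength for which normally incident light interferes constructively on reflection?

Ray reflecting at the top interface goes from n = 1.0 toward n = 2.36: a half-wave phase shift.
Bottom surface (2.36 → 1.46): reflection off a lower-index medium gives no phase shift.
Exactly one π shift → a net half-wave offset.
So the condition for constructive reflection is 2 n t = (m + ½) λ.
λ = 2 n t / (m + ½). The sixth-longest wavelength is m = 5: λ = 2 × 2.36 × 502 / 5.50 = 431 nm.

431 nm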